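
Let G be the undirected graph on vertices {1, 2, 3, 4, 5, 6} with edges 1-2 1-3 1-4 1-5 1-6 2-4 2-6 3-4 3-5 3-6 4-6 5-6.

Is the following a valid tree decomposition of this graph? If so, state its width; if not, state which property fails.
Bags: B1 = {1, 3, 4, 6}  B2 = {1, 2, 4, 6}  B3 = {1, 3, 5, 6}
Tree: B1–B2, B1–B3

Checking the three conditions: (i) the bags cover all of {1, 2, 3, 4, 5, 6}; (ii) for each edge, some bag contains both endpoints; (iii) the bags containing any fixed vertex form a subtree. All hold, so the decomposition is valid with width 4 − 1 = 3.

Yes; width 3.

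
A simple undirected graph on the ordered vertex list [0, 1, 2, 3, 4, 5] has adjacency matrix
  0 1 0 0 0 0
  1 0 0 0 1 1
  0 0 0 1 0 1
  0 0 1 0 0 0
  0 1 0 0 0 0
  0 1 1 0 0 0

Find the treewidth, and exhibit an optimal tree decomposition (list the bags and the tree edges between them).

Treewidth 1.
Bags: B1 = {2, 5}  B2 = {2, 3}  B3 = {1, 5}  B4 = {1, 4}  B5 = {0, 1}
Tree: B1–B2, B1–B3, B3–B4, B4–B5

The largest bag has 2 vertices, giving width 1; this decomposition certifies tw(G) ≤ 1. Any graph with an edge has treewidth ≥ 1, and G has the edge 2–5. Hence tw(G) = 1 exactly.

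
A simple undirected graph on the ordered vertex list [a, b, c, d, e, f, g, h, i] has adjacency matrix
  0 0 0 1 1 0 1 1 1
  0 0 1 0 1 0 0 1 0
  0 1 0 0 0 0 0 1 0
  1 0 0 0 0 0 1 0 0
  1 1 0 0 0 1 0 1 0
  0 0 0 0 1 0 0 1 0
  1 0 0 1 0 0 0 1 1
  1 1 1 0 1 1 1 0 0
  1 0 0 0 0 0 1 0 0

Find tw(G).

A width-2 tree decomposition is:
Bags: B1 = {a, d, g}  B2 = {a, g, h}  B3 = {a, e, h}  B4 = {a, g, i}  B5 = {b, e, h}  B6 = {b, c, h}  B7 = {e, f, h}
Tree: B1–B2, B2–B3, B1–B4, B3–B5, B5–B6, B5–B7
The largest bag has 3 vertices, giving width 2; this decomposition certifies tw(G) ≤ 2. On the other hand G contains the 3-clique {a, d, g}. A clique must lie in a single bag of any decomposition, so no decomposition can have width below 2. The upper and lower bounds meet at 2, so that is the treewidth.

2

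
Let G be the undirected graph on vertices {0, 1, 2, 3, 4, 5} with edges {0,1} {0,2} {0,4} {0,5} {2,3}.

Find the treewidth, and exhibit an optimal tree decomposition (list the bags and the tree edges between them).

Each bag holds 2 vertices, so the decomposition has width 1, which upper-bounds the treewidth. Since G has at least one edge (e.g. 0–4), it is not an edgeless graph, so tw(G) ≥ 1. Combining the bounds, tw(G) = 1.

Treewidth 1.
One optimal decomposition is:
Bags: B1 = {0, 4}  B2 = {0, 2}  B3 = {0, 1}  B4 = {0, 5}  B5 = {2, 3}
Tree: B1–B2, B2–B3, B3–B4, B2–B5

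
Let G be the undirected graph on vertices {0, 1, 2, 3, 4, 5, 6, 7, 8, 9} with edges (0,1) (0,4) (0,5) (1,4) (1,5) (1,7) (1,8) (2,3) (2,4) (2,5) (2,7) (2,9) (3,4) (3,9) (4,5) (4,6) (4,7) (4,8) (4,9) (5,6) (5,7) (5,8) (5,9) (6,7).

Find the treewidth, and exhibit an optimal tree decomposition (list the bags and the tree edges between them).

Every bag has size at most 4, so the width is 4 − 1 = 3 and tw(G) ≤ 3. Conversely, {2, 3, 4, 9} is a clique of size 4, and the vertices of any clique must share a bag in every tree decomposition; so some bag has ≥ 4 vertices and tw(G) ≥ 3. The upper and lower bounds meet at 3, so that is the treewidth.

Treewidth 3.
One such decomposition:
Bags: B1 = {1, 4, 5, 7}  B2 = {2, 4, 5, 7}  B3 = {1, 4, 5, 8}  B4 = {2, 4, 5, 9}  B5 = {4, 5, 6, 7}  B6 = {2, 3, 4, 9}  B7 = {0, 1, 4, 5}
Tree: B1–B2, B1–B3, B2–B4, B2–B5, B4–B6, B3–B7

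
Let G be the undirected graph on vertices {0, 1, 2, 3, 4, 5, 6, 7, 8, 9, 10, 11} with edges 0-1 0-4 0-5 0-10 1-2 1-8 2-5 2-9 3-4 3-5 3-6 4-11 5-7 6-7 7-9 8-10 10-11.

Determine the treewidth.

3

A width-3 tree decomposition is:
Bags: B1 = {3, 6, 7, 9}  B2 = {3, 5, 7, 9}  B3 = {2, 3, 5, 9}  B4 = {2, 3, 4, 5}  B5 = {0, 2, 4, 5}  B6 = {0, 1, 2, 4}  B7 = {0, 1, 4, 11}  B8 = {0, 1, 10, 11}  B9 = {1, 8, 10, 11}
Tree: B1–B2, B2–B3, B3–B4, B4–B5, B5–B6, B6–B7, B7–B8, B8–B9
Every bag has size at most 4, so the width is 4 − 1 = 3 and tw(G) ≤ 3. For the lower bound: the 4 vertex sets {6,7,9}, {3}, {5}, {0,1,2,4} are disjoint, each induces a connected subgraph, and every pair is joined by at least one edge of G. Contracting each set to a single vertex therefore yields K_{4} as a minor, and since treewidth is minor-monotone, tw(G) ≥ tw(K_{4}) = 3. Combining the bounds, tw(G) = 3.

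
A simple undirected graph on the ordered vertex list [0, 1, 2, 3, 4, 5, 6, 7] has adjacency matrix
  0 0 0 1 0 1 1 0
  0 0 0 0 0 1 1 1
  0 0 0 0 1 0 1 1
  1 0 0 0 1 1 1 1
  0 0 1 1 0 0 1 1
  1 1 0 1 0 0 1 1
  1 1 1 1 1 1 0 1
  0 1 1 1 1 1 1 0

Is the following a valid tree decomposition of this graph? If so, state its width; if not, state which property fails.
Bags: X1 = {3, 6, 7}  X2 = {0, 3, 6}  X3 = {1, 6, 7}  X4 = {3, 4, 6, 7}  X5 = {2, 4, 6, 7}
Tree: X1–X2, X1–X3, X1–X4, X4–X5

No — vertex 5 appears in no bag.

A tree decomposition must satisfy three properties: every vertex lies in some bag; for every edge, both endpoints lie together in some bag; and for every vertex, the bags containing it form a connected subtree. Here vertex 5 appears in no bag, so the decomposition is invalid.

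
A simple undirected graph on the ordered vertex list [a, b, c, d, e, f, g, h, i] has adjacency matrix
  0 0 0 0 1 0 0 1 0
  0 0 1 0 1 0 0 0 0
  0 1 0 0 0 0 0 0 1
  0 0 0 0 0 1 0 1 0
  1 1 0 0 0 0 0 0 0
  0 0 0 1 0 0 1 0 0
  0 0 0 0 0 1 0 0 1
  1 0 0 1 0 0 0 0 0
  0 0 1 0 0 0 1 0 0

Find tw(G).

A width-2 tree decomposition is:
Bags: B1 = {b, c, i}  B2 = {b, e, i}  B3 = {a, e, i}  B4 = {a, h, i}  B5 = {d, h, i}  B6 = {d, f, i}  B7 = {f, g, i}
Tree: B1–B2, B2–B3, B3–B4, B4–B5, B5–B6, B6–B7
Each bag holds 3 vertices, so the decomposition has width 2, which upper-bounds the treewidth. Since i–c–b–e–a–h–d–f–g–i is a cycle in G, G is not acyclic. Forests are exactly the graphs of treewidth ≤ 1, so tw(G) ≥ 2. The upper and lower bounds meet at 2, so that is the treewidth.

2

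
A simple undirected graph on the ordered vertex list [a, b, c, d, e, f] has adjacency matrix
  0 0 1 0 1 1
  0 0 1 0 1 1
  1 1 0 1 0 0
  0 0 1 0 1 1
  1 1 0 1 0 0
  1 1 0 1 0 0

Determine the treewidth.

3

A width-3 tree decomposition is:
Bags: B1 = {a, b, d, e}  B2 = {a, b, d, f}  B3 = {a, b, c, d}
Tree: B1–B2, B2–B3
Each bag holds 4 vertices, so the decomposition has width 3, which upper-bounds the treewidth. For the lower bound: the 4 vertex sets {d,e}, {a,f}, {b}, {c} are disjoint, each induces a connected subgraph, and every pair is joined by at least one edge of G. Contracting each set to a single vertex therefore yields K_{4} as a minor, and since treewidth is minor-monotone, tw(G) ≥ tw(K_{4}) = 3. Combining the bounds, tw(G) = 3.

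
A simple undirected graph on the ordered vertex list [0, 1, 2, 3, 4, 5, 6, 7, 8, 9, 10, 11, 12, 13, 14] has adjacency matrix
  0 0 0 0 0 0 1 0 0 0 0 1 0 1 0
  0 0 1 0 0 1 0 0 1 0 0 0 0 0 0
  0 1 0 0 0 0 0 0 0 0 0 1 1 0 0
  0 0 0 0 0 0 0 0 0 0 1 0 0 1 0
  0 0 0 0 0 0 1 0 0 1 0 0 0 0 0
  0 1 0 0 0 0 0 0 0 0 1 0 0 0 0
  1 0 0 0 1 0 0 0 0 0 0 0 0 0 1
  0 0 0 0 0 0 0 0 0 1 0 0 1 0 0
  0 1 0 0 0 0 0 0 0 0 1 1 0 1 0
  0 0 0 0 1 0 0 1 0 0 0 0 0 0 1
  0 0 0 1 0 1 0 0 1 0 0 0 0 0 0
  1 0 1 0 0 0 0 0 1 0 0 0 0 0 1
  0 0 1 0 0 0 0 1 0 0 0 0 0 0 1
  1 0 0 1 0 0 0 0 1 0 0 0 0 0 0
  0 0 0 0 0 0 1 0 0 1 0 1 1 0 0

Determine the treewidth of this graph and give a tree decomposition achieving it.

The largest bag has 4 vertices, giving width 3; this decomposition certifies tw(G) ≤ 3. For the lower bound: the 4 vertex sets {4,7,9}, {6}, {14}, {0,2,11,12} are disjoint, each induces a connected subgraph, and every pair is joined by at least one edge of G. Contracting each set to a single vertex therefore yields K_{4} as a minor, and since treewidth is minor-monotone, tw(G) ≥ tw(K_{4}) = 3. Hence tw(G) = 3 exactly.

Treewidth 3.
One optimal decomposition is:
Bags: B1 = {4, 6, 7, 9}  B2 = {6, 7, 9, 14}  B3 = {6, 7, 12, 14}  B4 = {0, 6, 12, 14}  B5 = {0, 11, 12, 14}  B6 = {0, 2, 11, 12}  B7 = {0, 2, 11, 13}  B8 = {2, 8, 11, 13}  B9 = {1, 2, 8, 13}  B10 = {1, 3, 8, 13}  B11 = {1, 3, 8, 10}  B12 = {1, 3, 5, 10}
Tree: B1–B2, B2–B3, B3–B4, B4–B5, B5–B6, B6–B7, B7–B8, B8–B9, B9–B10, B10–B11, B11–B12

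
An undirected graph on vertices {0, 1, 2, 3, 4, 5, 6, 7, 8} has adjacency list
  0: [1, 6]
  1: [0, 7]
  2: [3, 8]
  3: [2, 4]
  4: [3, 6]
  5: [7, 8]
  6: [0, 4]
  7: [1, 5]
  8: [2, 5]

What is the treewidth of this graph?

A width-2 tree decomposition is:
Bags: B1 = {1, 5, 7}  B2 = {1, 5, 8}  B3 = {1, 2, 8}  B4 = {1, 2, 3}  B5 = {1, 3, 4}  B6 = {1, 4, 6}  B7 = {0, 1, 6}
Tree: B1–B2, B2–B3, B3–B4, B4–B5, B5–B6, B6–B7
Every bag has size at most 3, so the width is 3 − 1 = 2 and tw(G) ≤ 2. For the lower bound, G contains the cycle 1–7–5–8–2–3–4–6–0–1, so G is not a forest; only forests have treewidth ≤ 1, hence tw(G) ≥ 2. Therefore the treewidth is 2.

2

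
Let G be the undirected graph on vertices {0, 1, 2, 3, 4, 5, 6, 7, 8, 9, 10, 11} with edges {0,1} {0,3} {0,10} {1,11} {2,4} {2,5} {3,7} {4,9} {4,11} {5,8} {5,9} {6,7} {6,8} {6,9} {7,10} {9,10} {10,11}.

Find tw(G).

A width-3 tree decomposition is:
Bags: B1 = {2, 5, 6, 8}  B2 = {2, 5, 6, 9}  B3 = {2, 4, 6, 9}  B4 = {4, 6, 7, 9}  B5 = {4, 7, 9, 10}  B6 = {4, 7, 10, 11}  B7 = {3, 7, 10, 11}  B8 = {0, 3, 10, 11}  B9 = {0, 1, 3, 11}
Tree: B1–B2, B2–B3, B3–B4, B4–B5, B5–B6, B6–B7, B7–B8, B8–B9
Every bag has size at most 4, so the width is 4 − 1 = 3 and tw(G) ≤ 3. For the lower bound: the 4 vertex sets {2,5,8}, {6}, {9}, {4,7,10,11} are disjoint, each induces a connected subgraph, and every pair is joined by at least one edge of G. Contracting each set to a single vertex therefore yields K_{4} as a minor, and since treewidth is minor-monotone, tw(G) ≥ tw(K_{4}) = 3. Hence tw(G) = 3 exactly.

3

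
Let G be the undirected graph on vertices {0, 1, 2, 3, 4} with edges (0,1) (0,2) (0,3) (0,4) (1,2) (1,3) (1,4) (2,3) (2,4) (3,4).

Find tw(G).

A width-4 tree decomposition is:
Bags: B1 = {0, 1, 2, 3, 4}
Tree: (single bag)
With just one bag of size 5, the width is 5 − 1 = 4, so tw(G) ≤ 4. Conversely, {0, 1, 2, 3, 4} is a clique of size 5, and the vertices of any clique must share a bag in every tree decomposition; so some bag has ≥ 5 vertices and tw(G) ≥ 4. Hence tw(G) = 4 exactly.

4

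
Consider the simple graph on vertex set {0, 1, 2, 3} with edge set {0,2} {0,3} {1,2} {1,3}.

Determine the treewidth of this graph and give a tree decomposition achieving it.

Every bag has size at most 3, so the width is 3 − 1 = 2 and tw(G) ≤ 2. Since 1–3–0–2–1 is a cycle in G, G is not acyclic. Forests are exactly the graphs of treewidth ≤ 1, so tw(G) ≥ 2. Therefore the treewidth is 2.

Treewidth 2.
Bags: B1 = {0, 1, 3}  B2 = {0, 1, 2}
Tree: B1–B2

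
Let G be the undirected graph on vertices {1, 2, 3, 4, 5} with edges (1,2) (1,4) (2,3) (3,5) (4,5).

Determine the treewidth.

A width-2 tree decomposition is:
Bags: B1 = {1, 2, 3}  B2 = {1, 3, 4}  B3 = {3, 4, 5}
Tree: B1–B2, B2–B3
Each bag holds 3 vertices, so the decomposition has width 2, which upper-bounds the treewidth. The edges 3–2–1–4–5–3 form a cycle, so G is not a tree and its treewidth is at least 2. Combining the bounds, tw(G) = 2.

2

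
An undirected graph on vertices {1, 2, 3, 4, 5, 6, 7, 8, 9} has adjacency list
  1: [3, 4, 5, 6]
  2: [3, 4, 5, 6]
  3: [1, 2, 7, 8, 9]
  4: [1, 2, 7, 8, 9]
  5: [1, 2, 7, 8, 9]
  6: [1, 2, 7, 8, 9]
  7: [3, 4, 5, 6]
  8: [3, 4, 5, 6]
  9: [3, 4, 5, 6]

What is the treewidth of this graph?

A width-4 tree decomposition is:
Bags: B1 = {1, 3, 4, 5, 6}  B2 = {3, 4, 5, 6, 9}  B3 = {2, 3, 4, 5, 6}  B4 = {3, 4, 5, 6, 8}  B5 = {3, 4, 5, 6, 7}
Tree: B1–B2, B2–B3, B3–B4, B4–B5
Every bag has size at most 5, so the width is 5 − 1 = 4 and tw(G) ≤ 4. For the lower bound: the 5 vertex sets {1,4}, {3,9}, {2,6}, {5}, {8} are disjoint, each induces a connected subgraph, and every pair is joined by at least one edge of G. Contracting each set to a single vertex therefore yields K_{5} as a minor, and since treewidth is minor-monotone, tw(G) ≥ tw(K_{5}) = 4. Combining the bounds, tw(G) = 4.

4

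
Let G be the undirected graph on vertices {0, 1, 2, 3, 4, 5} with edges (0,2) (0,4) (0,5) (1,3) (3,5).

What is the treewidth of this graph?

A width-1 tree decomposition is:
Bags: B1 = {3, 5}  B2 = {1, 3}  B3 = {0, 5}  B4 = {0, 4}  B5 = {0, 2}
Tree: B1–B2, B1–B3, B3–B4, B3–B5
The largest bag has 2 vertices, giving width 1; this decomposition certifies tw(G) ≤ 1. Since G has at least one edge (e.g. 3–5), it is not an edgeless graph, so tw(G) ≥ 1. Hence tw(G) = 1 exactly.

1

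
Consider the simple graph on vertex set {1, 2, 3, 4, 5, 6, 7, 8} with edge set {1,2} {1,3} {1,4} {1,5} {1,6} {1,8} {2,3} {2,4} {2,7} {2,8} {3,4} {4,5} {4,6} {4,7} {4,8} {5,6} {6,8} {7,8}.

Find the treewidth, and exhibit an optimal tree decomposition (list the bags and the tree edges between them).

Every bag has size at most 4, so the width is 4 − 1 = 3 and tw(G) ≤ 3. Conversely, {1, 2, 4, 8} is a clique of size 4, and the vertices of any clique must share a bag in every tree decomposition; so some bag has ≥ 4 vertices and tw(G) ≥ 3. Therefore the treewidth is 3.

Treewidth 3.
Bags: B1 = {2, 4, 7, 8}  B2 = {1, 2, 4, 8}  B3 = {1, 2, 3, 4}  B4 = {1, 4, 6, 8}  B5 = {1, 4, 5, 6}
Tree: B1–B2, B2–B3, B2–B4, B4–B5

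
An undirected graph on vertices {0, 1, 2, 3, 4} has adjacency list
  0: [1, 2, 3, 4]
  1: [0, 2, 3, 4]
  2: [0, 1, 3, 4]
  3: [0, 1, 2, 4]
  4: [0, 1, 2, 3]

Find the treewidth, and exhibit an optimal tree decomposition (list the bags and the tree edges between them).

Treewidth 4.
One optimal decomposition is:
Bags: B1 = {0, 1, 2, 3, 4}
Tree: (single bag)

A single bag containing all 5 vertices is trivially a valid decomposition of width 4. For the lower bound, the 5 vertices {0, 1, 2, 3, 4} are pairwise adjacent, and any tree decomposition puts a clique entirely inside one bag — forcing width ≥ 4. Combining the bounds, tw(G) = 4.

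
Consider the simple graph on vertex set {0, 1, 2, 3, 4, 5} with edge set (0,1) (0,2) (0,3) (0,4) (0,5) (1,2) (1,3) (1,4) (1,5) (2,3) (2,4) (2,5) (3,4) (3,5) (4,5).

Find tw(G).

A width-5 tree decomposition is:
Bags: B1 = {0, 1, 2, 3, 4, 5}
Tree: (single bag)
A single bag containing all 6 vertices is trivially a valid decomposition of width 5. On the other hand G contains the 6-clique {0, 1, 2, 3, 4, 5}. A clique must lie in a single bag of any decomposition, so no decomposition can have width below 5. The upper and lower bounds meet at 5, so that is the treewidth.

5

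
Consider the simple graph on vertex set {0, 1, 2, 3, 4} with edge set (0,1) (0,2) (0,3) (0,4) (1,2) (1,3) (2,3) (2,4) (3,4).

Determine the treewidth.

A width-3 tree decomposition is:
Bags: B1 = {0, 1, 2, 3}  B2 = {0, 2, 3, 4}
Tree: B1–B2
Each bag holds 4 vertices, so the decomposition has width 3, which upper-bounds the treewidth. On the other hand G contains the 4-clique {0, 1, 2, 3}. A clique must lie in a single bag of any decomposition, so no decomposition can have width below 3. Combining the bounds, tw(G) = 3.

3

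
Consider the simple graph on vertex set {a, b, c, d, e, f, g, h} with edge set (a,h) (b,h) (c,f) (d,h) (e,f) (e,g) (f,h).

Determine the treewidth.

1

A width-1 tree decomposition is:
Bags: B1 = {e, f}  B2 = {f, h}  B3 = {a, h}  B4 = {e, g}  B5 = {b, h}  B6 = {d, h}  B7 = {c, f}
Tree: B1–B2, B2–B3, B1–B4, B2–B5, B2–B6, B2–B7
The largest bag has 2 vertices, giving width 1; this decomposition certifies tw(G) ≤ 1. Since G has at least one edge (e.g. f–e), it is not an edgeless graph, so tw(G) ≥ 1. Combining the bounds, tw(G) = 1.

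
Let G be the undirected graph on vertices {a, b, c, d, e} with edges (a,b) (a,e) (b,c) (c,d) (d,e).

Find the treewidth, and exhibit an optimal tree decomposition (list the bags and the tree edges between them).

Every bag has size at most 3, so the width is 3 − 1 = 2 and tw(G) ≤ 2. Since e–d–c–b–a–e is a cycle in G, G is not acyclic. Forests are exactly the graphs of treewidth ≤ 1, so tw(G) ≥ 2. Therefore the treewidth is 2.

Treewidth 2.
Bags: B1 = {c, d, e}  B2 = {b, c, e}  B3 = {a, b, e}
Tree: B1–B2, B2–B3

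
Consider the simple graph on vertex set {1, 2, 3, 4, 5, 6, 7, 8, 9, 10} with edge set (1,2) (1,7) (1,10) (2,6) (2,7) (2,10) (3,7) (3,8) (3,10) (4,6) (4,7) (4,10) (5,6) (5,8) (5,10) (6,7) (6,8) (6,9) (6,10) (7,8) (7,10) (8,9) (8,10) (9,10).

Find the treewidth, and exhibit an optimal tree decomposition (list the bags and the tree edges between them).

Treewidth 3.
One such decomposition:
Bags: B1 = {6, 7, 8, 10}  B2 = {5, 6, 8, 10}  B3 = {6, 8, 9, 10}  B4 = {2, 6, 7, 10}  B5 = {1, 2, 7, 10}  B6 = {3, 7, 8, 10}  B7 = {4, 6, 7, 10}
Tree: B1–B2, B2–B3, B1–B4, B4–B5, B1–B6, B1–B7

Every bag has size at most 4, so the width is 4 − 1 = 3 and tw(G) ≤ 3. On the other hand G contains the 4-clique {1, 2, 7, 10}. A clique must lie in a single bag of any decomposition, so no decomposition can have width below 3. Combining the bounds, tw(G) = 3.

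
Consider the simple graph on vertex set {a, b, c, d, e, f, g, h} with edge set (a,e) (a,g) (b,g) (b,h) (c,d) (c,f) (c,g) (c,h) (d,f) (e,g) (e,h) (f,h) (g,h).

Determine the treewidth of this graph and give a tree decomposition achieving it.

The largest bag has 3 vertices, giving width 2; this decomposition certifies tw(G) ≤ 2. For the lower bound, the 3 vertices {c, d, f} are pairwise adjacent, and any tree decomposition puts a clique entirely inside one bag — forcing width ≥ 2. Hence tw(G) = 2 exactly.

Treewidth 2.
Bags: B1 = {c, g, h}  B2 = {e, g, h}  B3 = {c, f, h}  B4 = {a, e, g}  B5 = {c, d, f}  B6 = {b, g, h}
Tree: B1–B2, B1–B3, B2–B4, B3–B5, B2–B6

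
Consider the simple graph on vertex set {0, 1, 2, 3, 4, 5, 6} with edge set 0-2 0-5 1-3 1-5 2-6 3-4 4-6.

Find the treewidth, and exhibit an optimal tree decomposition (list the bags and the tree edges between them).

The largest bag has 3 vertices, giving width 2; this decomposition certifies tw(G) ≤ 2. For the lower bound, G contains the cycle 2–6–4–3–1–5–0–2, so G is not a forest; only forests have treewidth ≤ 1, hence tw(G) ≥ 2. Hence tw(G) = 2 exactly.

Treewidth 2.
One such decomposition:
Bags: B1 = {2, 4, 6}  B2 = {2, 3, 4}  B3 = {1, 2, 3}  B4 = {1, 2, 5}  B5 = {0, 2, 5}
Tree: B1–B2, B2–B3, B3–B4, B4–B5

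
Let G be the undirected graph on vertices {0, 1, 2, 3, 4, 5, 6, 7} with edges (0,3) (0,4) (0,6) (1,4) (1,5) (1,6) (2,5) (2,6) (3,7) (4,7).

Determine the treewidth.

A width-2 tree decomposition is:
Bags: B1 = {2, 5, 6}  B2 = {1, 5, 6}  B3 = {0, 1, 6}  B4 = {0, 1, 4}  B5 = {0, 3, 4}  B6 = {3, 4, 7}
Tree: B1–B2, B2–B3, B3–B4, B4–B5, B5–B6
The largest bag has 3 vertices, giving width 2; this decomposition certifies tw(G) ≤ 2. The edges 2–5–1–6–2 form a cycle, so G is not a tree and its treewidth is at least 2. Combining the bounds, tw(G) = 2.

2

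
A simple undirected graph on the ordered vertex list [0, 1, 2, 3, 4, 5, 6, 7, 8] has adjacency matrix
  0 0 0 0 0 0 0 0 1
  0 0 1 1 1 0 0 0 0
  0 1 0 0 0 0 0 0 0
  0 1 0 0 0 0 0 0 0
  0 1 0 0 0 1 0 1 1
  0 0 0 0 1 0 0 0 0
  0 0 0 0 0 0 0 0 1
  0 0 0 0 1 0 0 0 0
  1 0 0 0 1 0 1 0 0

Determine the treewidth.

A width-1 tree decomposition is:
Bags: B1 = {0, 8}  B2 = {4, 8}  B3 = {4, 7}  B4 = {6, 8}  B5 = {1, 4}  B6 = {1, 3}  B7 = {4, 5}  B8 = {1, 2}
Tree: B1–B2, B2–B3, B1–B4, B2–B5, B5–B6, B3–B7, B6–B8
Each bag holds 2 vertices, so the decomposition has width 1, which upper-bounds the treewidth. G has an edge, so its treewidth is at least 1. Combining the bounds, tw(G) = 1.

1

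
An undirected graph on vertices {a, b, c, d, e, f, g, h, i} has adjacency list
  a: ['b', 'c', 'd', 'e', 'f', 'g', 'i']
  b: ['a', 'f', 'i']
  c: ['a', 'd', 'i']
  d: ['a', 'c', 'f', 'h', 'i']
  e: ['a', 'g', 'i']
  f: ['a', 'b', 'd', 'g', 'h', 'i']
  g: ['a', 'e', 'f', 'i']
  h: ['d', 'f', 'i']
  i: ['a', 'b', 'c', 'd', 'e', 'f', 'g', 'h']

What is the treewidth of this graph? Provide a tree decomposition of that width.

Each bag holds 4 vertices, so the decomposition has width 3, which upper-bounds the treewidth. On the other hand G contains the 4-clique {d, f, h, i}. A clique must lie in a single bag of any decomposition, so no decomposition can have width below 3. Combining the bounds, tw(G) = 3.

Treewidth 3.
One optimal decomposition is:
Bags: B1 = {a, d, f, i}  B2 = {d, f, h, i}  B3 = {a, f, g, i}  B4 = {a, e, g, i}  B5 = {a, b, f, i}  B6 = {a, c, d, i}
Tree: B1–B2, B1–B3, B3–B4, B3–B5, B1–B6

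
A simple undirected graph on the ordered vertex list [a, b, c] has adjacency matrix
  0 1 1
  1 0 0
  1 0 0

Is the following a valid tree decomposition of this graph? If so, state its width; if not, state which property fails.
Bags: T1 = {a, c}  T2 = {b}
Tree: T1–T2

A tree decomposition must satisfy three properties: every vertex lies in some bag; for every edge, both endpoints lie together in some bag; and for every vertex, the bags containing it form a connected subtree. Here edge (a,b) lies in no bag, so the decomposition is invalid.

No — edge (a,b) lies in no bag.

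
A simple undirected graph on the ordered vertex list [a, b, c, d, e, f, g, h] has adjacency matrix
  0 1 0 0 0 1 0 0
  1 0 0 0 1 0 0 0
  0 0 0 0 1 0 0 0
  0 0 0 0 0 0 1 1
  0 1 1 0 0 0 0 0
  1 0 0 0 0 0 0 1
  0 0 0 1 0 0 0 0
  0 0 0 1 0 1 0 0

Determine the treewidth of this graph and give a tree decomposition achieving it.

Treewidth 1.
Bags: B1 = {d, g}  B2 = {d, h}  B3 = {f, h}  B4 = {a, f}  B5 = {a, b}  B6 = {b, e}  B7 = {c, e}
Tree: B1–B2, B2–B3, B3–B4, B4–B5, B5–B6, B6–B7

The largest bag has 2 vertices, giving width 1; this decomposition certifies tw(G) ≤ 1. Any graph with an edge has treewidth ≥ 1, and G has the edge g–d. The upper and lower bounds meet at 1, so that is the treewidth.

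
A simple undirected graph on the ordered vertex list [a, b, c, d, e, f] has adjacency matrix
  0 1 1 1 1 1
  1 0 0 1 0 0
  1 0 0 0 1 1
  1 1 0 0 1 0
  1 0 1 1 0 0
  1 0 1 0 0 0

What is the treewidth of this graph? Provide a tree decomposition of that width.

Treewidth 2.
One such decomposition:
Bags: B1 = {a, c, f}  B2 = {a, c, e}  B3 = {a, d, e}  B4 = {a, b, d}
Tree: B1–B2, B2–B3, B3–B4

The largest bag has 3 vertices, giving width 2; this decomposition certifies tw(G) ≤ 2. On the other hand G contains the 3-clique {a, d, e}. A clique must lie in a single bag of any decomposition, so no decomposition can have width below 2. Hence tw(G) = 2 exactly.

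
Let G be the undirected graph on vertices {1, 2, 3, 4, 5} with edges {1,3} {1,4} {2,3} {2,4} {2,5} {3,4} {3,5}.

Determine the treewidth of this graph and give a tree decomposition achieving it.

Treewidth 2.
One optimal decomposition is:
Bags: B1 = {1, 3, 4}  B2 = {2, 3, 4}  B3 = {2, 3, 5}
Tree: B1–B2, B2–B3

Each bag holds 3 vertices, so the decomposition has width 2, which upper-bounds the treewidth. Conversely, {1, 3, 4} is a clique of size 3, and the vertices of any clique must share a bag in every tree decomposition; so some bag has ≥ 3 vertices and tw(G) ≥ 2. Hence tw(G) = 2 exactly.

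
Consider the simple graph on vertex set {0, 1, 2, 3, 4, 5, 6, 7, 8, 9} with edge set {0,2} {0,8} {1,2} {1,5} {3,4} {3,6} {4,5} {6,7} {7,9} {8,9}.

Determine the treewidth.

A width-2 tree decomposition is:
Bags: B1 = {1, 4, 5}  B2 = {1, 2, 4}  B3 = {0, 2, 4}  B4 = {0, 4, 8}  B5 = {4, 8, 9}  B6 = {4, 7, 9}  B7 = {4, 6, 7}  B8 = {3, 4, 6}
Tree: B1–B2, B2–B3, B3–B4, B4–B5, B5–B6, B6–B7, B7–B8
Each bag holds 3 vertices, so the decomposition has width 2, which upper-bounds the treewidth. The edges 4–5–1–2–0–8–9–7–6–3–4 form a cycle, so G is not a tree and its treewidth is at least 2. Combining the bounds, tw(G) = 2.

2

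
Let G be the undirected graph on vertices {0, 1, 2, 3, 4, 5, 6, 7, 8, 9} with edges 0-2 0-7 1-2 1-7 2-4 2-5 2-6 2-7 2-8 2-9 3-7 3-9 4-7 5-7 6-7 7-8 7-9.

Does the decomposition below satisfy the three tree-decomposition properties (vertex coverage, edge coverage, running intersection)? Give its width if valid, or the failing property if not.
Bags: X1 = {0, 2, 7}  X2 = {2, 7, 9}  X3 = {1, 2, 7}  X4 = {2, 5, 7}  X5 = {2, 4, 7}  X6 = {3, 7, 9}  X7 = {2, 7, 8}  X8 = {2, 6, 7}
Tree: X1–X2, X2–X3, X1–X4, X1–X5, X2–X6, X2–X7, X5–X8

Every vertex of G appears in some bag (union = {0, 1, 2, 3, 4, 5, 6, 7, 8, 9}); every edge is covered by a bag; and for each vertex v the set of bags containing v is connected in the bag tree. The decomposition is therefore valid. The largest bag has 3 vertices, so the width is 2.

Yes; width 2.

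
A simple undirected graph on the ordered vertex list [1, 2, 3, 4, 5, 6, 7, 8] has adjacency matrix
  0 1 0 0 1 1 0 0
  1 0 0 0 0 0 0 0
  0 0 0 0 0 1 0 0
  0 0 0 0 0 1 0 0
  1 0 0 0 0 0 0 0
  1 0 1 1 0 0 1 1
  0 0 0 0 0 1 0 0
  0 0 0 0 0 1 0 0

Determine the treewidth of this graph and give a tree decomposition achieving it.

Treewidth 1.
One such decomposition:
Bags: B1 = {1, 6}  B2 = {3, 6}  B3 = {1, 5}  B4 = {4, 6}  B5 = {1, 2}  B6 = {6, 7}  B7 = {6, 8}
Tree: B1–B2, B1–B3, B1–B4, B1–B5, B4–B6, B4–B7

Each bag holds 2 vertices, so the decomposition has width 1, which upper-bounds the treewidth. Since G has at least one edge (e.g. 6–1), it is not an edgeless graph, so tw(G) ≥ 1. Therefore the treewidth is 1.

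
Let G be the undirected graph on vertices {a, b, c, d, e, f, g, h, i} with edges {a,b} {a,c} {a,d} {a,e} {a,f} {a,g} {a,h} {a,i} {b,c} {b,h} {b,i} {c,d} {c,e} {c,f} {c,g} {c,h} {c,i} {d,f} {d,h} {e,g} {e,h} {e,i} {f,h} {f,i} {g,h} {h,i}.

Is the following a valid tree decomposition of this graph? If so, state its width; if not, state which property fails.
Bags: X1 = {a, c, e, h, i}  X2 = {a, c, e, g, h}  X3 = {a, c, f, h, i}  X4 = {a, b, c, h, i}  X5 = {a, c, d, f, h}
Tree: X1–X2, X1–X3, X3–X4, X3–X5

Yes; width 4.

Every vertex of G appears in some bag (union = {a, b, c, d, e, f, g, h, i}); every edge is covered by a bag; and for each vertex v the set of bags containing v is connected in the bag tree. The decomposition is therefore valid. The largest bag has 5 vertices, so the width is 4.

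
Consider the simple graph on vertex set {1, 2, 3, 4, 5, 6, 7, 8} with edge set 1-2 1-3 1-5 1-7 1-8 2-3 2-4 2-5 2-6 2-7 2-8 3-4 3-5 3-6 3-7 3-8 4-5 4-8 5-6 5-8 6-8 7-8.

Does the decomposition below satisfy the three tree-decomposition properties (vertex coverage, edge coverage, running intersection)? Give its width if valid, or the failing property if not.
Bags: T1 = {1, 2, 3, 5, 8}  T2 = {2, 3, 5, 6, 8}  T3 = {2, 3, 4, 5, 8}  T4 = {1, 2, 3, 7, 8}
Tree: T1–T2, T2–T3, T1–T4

Yes; width 4.

Vertex coverage: the bags together contain {1, 2, 3, 4, 5, 6, 7, 8}, the full vertex set. Edge coverage: each edge of G has both endpoints in at least one bag. Running intersection: for every vertex, the bags containing it form a connected subtree. All three properties hold, so this is a valid tree decomposition of width max|bag| − 1 = 4, and hence tw(G) ≤ 4.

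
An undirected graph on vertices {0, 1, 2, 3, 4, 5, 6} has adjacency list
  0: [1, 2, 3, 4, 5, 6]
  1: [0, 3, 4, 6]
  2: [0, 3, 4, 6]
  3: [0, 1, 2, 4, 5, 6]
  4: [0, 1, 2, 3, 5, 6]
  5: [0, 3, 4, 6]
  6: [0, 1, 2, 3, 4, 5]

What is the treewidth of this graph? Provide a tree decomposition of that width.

Treewidth 4.
Bags: B1 = {0, 2, 3, 4, 6}  B2 = {0, 1, 3, 4, 6}  B3 = {0, 3, 4, 5, 6}
Tree: B1–B2, B1–B3

Every bag has size at most 5, so the width is 5 − 1 = 4 and tw(G) ≤ 4. For the lower bound, the 5 vertices {0, 1, 3, 4, 6} are pairwise adjacent, and any tree decomposition puts a clique entirely inside one bag — forcing width ≥ 4. Therefore the treewidth is 4.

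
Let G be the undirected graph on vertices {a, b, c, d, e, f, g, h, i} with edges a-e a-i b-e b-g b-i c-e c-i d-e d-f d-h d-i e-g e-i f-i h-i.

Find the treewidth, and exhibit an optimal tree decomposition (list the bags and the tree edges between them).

The largest bag has 3 vertices, giving width 2; this decomposition certifies tw(G) ≤ 2. For the lower bound, the 3 vertices {b, e, g} are pairwise adjacent, and any tree decomposition puts a clique entirely inside one bag — forcing width ≥ 2. The upper and lower bounds meet at 2, so that is the treewidth.

Treewidth 2.
One such decomposition:
Bags: B1 = {a, e, i}  B2 = {b, e, i}  B3 = {b, e, g}  B4 = {d, e, i}  B5 = {c, e, i}  B6 = {d, f, i}  B7 = {d, h, i}
Tree: B1–B2, B2–B3, B2–B4, B2–B5, B4–B6, B6–B7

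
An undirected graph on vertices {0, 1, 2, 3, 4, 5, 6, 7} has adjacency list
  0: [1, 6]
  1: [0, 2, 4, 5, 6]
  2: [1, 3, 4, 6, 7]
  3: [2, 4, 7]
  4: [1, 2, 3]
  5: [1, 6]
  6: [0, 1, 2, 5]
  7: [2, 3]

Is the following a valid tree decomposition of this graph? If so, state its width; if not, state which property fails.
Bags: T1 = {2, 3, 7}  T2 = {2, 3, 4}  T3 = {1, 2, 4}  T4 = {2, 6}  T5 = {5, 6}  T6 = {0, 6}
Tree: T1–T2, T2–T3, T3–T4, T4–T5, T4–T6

A tree decomposition must satisfy three properties: every vertex lies in some bag; for every edge, both endpoints lie together in some bag; and for every vertex, the bags containing it form a connected subtree. Here edge (1,6) lies in no bag, so the decomposition is invalid.

No — edge (1,6) lies in no bag.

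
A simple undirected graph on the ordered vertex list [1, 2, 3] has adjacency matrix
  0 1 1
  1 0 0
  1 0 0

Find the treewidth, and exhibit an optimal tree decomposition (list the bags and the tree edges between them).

Each bag holds 2 vertices, so the decomposition has width 1, which upper-bounds the treewidth. Any graph with an edge has treewidth ≥ 1, and G has the edge 1–3. Hence tw(G) = 1 exactly.

Treewidth 1.
Bags: B1 = {1, 3}  B2 = {1, 2}
Tree: B1–B2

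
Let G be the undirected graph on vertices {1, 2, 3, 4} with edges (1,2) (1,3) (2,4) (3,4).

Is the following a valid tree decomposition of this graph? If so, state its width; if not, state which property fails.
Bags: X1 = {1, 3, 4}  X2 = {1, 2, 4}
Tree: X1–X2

Vertex coverage: the bags together contain {1, 2, 3, 4}, the full vertex set. Edge coverage: each edge of G has both endpoints in at least one bag. Running intersection: for every vertex, the bags containing it form a connected subtree. All three properties hold, so this is a valid tree decomposition of width max|bag| − 1 = 2, and hence tw(G) ≤ 2.

Yes; width 2.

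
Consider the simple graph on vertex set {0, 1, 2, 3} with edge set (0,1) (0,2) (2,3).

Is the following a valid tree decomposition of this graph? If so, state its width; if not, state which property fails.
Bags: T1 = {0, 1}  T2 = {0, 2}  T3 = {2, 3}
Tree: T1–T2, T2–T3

Yes; width 1.

Vertex coverage: the bags together contain {0, 1, 2, 3}, the full vertex set. Edge coverage: each edge of G has both endpoints in at least one bag. Running intersection: for every vertex, the bags containing it form a connected subtree. All three properties hold, so this is a valid tree decomposition of width max|bag| − 1 = 1, and hence tw(G) ≤ 1.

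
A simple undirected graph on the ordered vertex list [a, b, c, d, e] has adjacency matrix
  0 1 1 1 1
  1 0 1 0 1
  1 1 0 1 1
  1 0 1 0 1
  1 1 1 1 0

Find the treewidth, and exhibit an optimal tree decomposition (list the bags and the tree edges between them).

Treewidth 3.
Bags: B1 = {a, c, d, e}  B2 = {a, b, c, e}
Tree: B1–B2

Each bag holds 4 vertices, so the decomposition has width 3, which upper-bounds the treewidth. On the other hand G contains the 4-clique {a, c, d, e}. A clique must lie in a single bag of any decomposition, so no decomposition can have width below 3. The upper and lower bounds meet at 3, so that is the treewidth.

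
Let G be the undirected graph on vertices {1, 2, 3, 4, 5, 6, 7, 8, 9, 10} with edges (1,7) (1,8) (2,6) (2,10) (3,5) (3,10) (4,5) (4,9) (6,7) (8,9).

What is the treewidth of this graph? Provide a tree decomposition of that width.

Treewidth 2.
One optimal decomposition is:
Bags: B1 = {3, 5, 10}  B2 = {4, 5, 10}  B3 = {4, 9, 10}  B4 = {8, 9, 10}  B5 = {1, 8, 10}  B6 = {1, 7, 10}  B7 = {6, 7, 10}  B8 = {2, 6, 10}
Tree: B1–B2, B2–B3, B3–B4, B4–B5, B5–B6, B6–B7, B7–B8

The largest bag has 3 vertices, giving width 2; this decomposition certifies tw(G) ≤ 2. The edges 10–3–5–4–9–8–1–7–6–2–10 form a cycle, so G is not a tree and its treewidth is at least 2. Therefore the treewidth is 2.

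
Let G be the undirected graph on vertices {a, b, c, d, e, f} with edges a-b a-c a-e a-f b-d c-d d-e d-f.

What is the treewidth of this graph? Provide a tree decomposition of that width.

Treewidth 2.
Bags: B1 = {a, b, d}  B2 = {a, d, e}  B3 = {a, d, f}  B4 = {a, c, d}
Tree: B1–B2, B2–B3, B3–B4

Every bag has size at most 3, so the width is 3 − 1 = 2 and tw(G) ≤ 2. For the lower bound, G contains the cycle b–a–e–d–b, so G is not a forest; only forests have treewidth ≤ 1, hence tw(G) ≥ 2. Combining the bounds, tw(G) = 2.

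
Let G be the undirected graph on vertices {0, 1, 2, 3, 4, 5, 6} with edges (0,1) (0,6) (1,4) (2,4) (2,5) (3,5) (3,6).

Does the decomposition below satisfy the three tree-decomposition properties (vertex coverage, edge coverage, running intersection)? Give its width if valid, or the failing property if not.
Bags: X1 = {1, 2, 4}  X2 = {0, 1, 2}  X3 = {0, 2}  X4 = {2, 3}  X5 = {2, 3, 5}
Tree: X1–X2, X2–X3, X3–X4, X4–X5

No — vertex 6 appears in no bag.

A tree decomposition must satisfy three properties: every vertex lies in some bag; for every edge, both endpoints lie together in some bag; and for every vertex, the bags containing it form a connected subtree. Here vertex 6 appears in no bag, so the decomposition is invalid.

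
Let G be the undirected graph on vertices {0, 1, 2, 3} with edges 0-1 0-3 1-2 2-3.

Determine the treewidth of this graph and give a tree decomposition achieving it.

Every bag has size at most 3, so the width is 3 − 1 = 2 and tw(G) ≤ 2. The edges 0–1–2–3–0 form a cycle, so G is not a tree and its treewidth is at least 2. Combining the bounds, tw(G) = 2.

Treewidth 2.
Bags: B1 = {0, 1, 2}  B2 = {0, 2, 3}
Tree: B1–B2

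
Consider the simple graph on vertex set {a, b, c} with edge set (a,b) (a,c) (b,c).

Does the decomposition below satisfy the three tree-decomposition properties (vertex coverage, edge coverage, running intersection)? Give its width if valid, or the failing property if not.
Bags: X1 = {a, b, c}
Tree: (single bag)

Yes; width 2.

Vertex coverage: the bags together contain {a, b, c}, the full vertex set. Edge coverage: each edge of G has both endpoints in at least one bag. Running intersection: for every vertex, the bags containing it form a connected subtree. All three properties hold, so this is a valid tree decomposition of width max|bag| − 1 = 2, and hence tw(G) ≤ 2.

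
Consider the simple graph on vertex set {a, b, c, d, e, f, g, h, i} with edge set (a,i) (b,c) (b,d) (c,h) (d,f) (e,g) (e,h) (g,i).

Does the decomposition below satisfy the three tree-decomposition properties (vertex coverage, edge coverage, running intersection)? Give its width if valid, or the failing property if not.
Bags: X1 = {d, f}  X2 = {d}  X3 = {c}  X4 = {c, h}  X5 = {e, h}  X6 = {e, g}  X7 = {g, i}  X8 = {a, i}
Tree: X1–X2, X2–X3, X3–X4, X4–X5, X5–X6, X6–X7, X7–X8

A tree decomposition must satisfy three properties: every vertex lies in some bag; for every edge, both endpoints lie together in some bag; and for every vertex, the bags containing it form a connected subtree. Here vertex b appears in no bag, so the decomposition is invalid.

No — vertex b appears in no bag.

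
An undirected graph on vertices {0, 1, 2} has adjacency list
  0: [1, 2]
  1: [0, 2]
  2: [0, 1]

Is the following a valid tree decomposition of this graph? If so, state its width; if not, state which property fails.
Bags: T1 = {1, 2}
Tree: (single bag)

No — vertex 0 appears in no bag.

A tree decomposition must satisfy three properties: every vertex lies in some bag; for every edge, both endpoints lie together in some bag; and for every vertex, the bags containing it form a connected subtree. Here vertex 0 appears in no bag, so the decomposition is invalid.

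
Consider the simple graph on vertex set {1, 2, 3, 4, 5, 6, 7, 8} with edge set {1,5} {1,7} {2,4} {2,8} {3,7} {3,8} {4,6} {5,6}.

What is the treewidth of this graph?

A width-2 tree decomposition is:
Bags: B1 = {1, 5, 7}  B2 = {3, 5, 7}  B3 = {3, 5, 8}  B4 = {2, 5, 8}  B5 = {2, 4, 5}  B6 = {4, 5, 6}
Tree: B1–B2, B2–B3, B3–B4, B4–B5, B5–B6
Each bag holds 3 vertices, so the decomposition has width 2, which upper-bounds the treewidth. For the lower bound, G contains the cycle 5–1–7–3–8–2–4–6–5, so G is not a forest; only forests have treewidth ≤ 1, hence tw(G) ≥ 2. Hence tw(G) = 2 exactly.

2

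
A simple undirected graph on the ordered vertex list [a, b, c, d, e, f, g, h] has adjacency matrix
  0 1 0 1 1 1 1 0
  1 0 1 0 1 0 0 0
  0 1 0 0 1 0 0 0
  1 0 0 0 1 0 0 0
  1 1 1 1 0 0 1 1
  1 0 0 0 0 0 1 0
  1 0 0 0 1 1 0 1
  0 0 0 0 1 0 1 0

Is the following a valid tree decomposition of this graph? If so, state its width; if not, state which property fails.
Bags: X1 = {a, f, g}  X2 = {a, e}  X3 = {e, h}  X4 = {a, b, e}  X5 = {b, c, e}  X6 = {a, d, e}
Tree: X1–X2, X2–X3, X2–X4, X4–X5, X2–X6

No — edge (g,e) lies in no bag.

A tree decomposition must satisfy three properties: every vertex lies in some bag; for every edge, both endpoints lie together in some bag; and for every vertex, the bags containing it form a connected subtree. Here edge (g,e) lies in no bag, so the decomposition is invalid.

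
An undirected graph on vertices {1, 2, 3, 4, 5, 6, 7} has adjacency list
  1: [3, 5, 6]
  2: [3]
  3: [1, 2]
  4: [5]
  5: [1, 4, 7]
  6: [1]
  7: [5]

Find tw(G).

A width-1 tree decomposition is:
Bags: B1 = {1, 3}  B2 = {1, 5}  B3 = {5, 7}  B4 = {1, 6}  B5 = {2, 3}  B6 = {4, 5}
Tree: B1–B2, B2–B3, B1–B4, B1–B5, B3–B6
Each bag holds 2 vertices, so the decomposition has width 1, which upper-bounds the treewidth. Since G has at least one edge (e.g. 1–3), it is not an edgeless graph, so tw(G) ≥ 1. Combining the bounds, tw(G) = 1.

1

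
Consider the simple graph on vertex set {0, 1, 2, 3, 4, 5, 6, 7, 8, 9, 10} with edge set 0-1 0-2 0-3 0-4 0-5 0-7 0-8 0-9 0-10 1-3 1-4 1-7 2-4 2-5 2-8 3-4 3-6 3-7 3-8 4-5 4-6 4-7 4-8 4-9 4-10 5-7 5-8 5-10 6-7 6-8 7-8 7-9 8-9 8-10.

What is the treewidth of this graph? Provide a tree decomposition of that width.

Every bag has size at most 5, so the width is 5 − 1 = 4 and tw(G) ≤ 4. On the other hand G contains the 5-clique {0, 4, 7, 8, 9}. A clique must lie in a single bag of any decomposition, so no decomposition can have width below 4. Hence tw(G) = 4 exactly.

Treewidth 4.
One such decomposition:
Bags: B1 = {0, 3, 4, 7, 8}  B2 = {3, 4, 6, 7, 8}  B3 = {0, 1, 3, 4, 7}  B4 = {0, 4, 5, 7, 8}  B5 = {0, 4, 5, 8, 10}  B6 = {0, 2, 4, 5, 8}  B7 = {0, 4, 7, 8, 9}
Tree: B1–B2, B1–B3, B1–B4, B4–B5, B4–B6, B4–B7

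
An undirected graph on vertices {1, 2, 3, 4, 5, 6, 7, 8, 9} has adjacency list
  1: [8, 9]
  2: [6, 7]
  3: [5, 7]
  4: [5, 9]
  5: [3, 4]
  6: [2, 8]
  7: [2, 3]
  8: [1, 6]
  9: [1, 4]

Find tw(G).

2

A width-2 tree decomposition is:
Bags: B1 = {1, 6, 8}  B2 = {1, 2, 6}  B3 = {1, 2, 7}  B4 = {1, 3, 7}  B5 = {1, 3, 5}  B6 = {1, 4, 5}  B7 = {1, 4, 9}
Tree: B1–B2, B2–B3, B3–B4, B4–B5, B5–B6, B6–B7
The largest bag has 3 vertices, giving width 2; this decomposition certifies tw(G) ≤ 2. The edges 1–8–6–2–7–3–5–4–9–1 form a cycle, so G is not a tree and its treewidth is at least 2. Therefore the treewidth is 2.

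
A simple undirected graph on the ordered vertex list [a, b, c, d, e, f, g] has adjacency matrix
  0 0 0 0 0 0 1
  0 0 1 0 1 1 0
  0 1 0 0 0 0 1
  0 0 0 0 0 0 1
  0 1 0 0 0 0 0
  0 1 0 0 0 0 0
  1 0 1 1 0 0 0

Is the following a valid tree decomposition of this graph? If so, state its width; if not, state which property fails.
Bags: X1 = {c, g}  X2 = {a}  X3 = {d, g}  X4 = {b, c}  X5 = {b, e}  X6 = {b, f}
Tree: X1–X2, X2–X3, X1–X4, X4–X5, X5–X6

A tree decomposition must satisfy three properties: every vertex lies in some bag; for every edge, both endpoints lie together in some bag; and for every vertex, the bags containing it form a connected subtree. Here edge (g,a) lies in no bag, so the decomposition is invalid.

No — edge (g,a) lies in no bag.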